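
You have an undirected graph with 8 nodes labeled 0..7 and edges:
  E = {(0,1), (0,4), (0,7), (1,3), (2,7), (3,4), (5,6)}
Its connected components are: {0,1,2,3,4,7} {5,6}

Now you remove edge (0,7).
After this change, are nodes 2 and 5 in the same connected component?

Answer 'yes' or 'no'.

Initial components: {0,1,2,3,4,7} {5,6}
Removing edge (0,7): it was a bridge — component count 2 -> 3.
New components: {0,1,3,4} {2,7} {5,6}
Are 2 and 5 in the same component? no

Answer: no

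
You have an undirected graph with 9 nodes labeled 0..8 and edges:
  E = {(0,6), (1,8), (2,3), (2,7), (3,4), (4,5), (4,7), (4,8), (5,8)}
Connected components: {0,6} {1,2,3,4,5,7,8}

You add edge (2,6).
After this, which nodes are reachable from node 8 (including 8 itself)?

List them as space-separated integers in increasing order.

Answer: 0 1 2 3 4 5 6 7 8

Derivation:
Before: nodes reachable from 8: {1,2,3,4,5,7,8}
Adding (2,6): merges 8's component with another. Reachability grows.
After: nodes reachable from 8: {0,1,2,3,4,5,6,7,8}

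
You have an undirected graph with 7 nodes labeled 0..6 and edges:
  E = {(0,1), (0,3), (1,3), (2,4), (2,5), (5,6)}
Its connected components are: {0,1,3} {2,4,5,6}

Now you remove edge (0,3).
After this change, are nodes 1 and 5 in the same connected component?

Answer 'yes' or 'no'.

Initial components: {0,1,3} {2,4,5,6}
Removing edge (0,3): not a bridge — component count unchanged at 2.
New components: {0,1,3} {2,4,5,6}
Are 1 and 5 in the same component? no

Answer: no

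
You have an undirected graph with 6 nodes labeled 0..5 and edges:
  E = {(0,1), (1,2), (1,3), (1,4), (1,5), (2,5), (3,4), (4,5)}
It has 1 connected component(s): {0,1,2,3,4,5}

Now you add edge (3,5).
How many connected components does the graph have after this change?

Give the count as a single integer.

Initial component count: 1
Add (3,5): endpoints already in same component. Count unchanged: 1.
New component count: 1

Answer: 1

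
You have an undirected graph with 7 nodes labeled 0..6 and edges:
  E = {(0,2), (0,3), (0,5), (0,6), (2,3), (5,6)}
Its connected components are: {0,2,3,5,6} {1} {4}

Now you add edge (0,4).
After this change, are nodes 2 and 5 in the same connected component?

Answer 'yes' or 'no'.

Initial components: {0,2,3,5,6} {1} {4}
Adding edge (0,4): merges {0,2,3,5,6} and {4}.
New components: {0,2,3,4,5,6} {1}
Are 2 and 5 in the same component? yes

Answer: yes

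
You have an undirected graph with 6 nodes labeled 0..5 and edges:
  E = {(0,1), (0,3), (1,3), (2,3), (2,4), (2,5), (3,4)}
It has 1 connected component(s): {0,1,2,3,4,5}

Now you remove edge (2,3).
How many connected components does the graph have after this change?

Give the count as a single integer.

Answer: 1

Derivation:
Initial component count: 1
Remove (2,3): not a bridge. Count unchanged: 1.
  After removal, components: {0,1,2,3,4,5}
New component count: 1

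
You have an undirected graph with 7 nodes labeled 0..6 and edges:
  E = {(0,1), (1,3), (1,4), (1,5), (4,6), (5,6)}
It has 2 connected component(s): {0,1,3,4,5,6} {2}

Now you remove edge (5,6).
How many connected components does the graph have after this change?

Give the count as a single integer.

Answer: 2

Derivation:
Initial component count: 2
Remove (5,6): not a bridge. Count unchanged: 2.
  After removal, components: {0,1,3,4,5,6} {2}
New component count: 2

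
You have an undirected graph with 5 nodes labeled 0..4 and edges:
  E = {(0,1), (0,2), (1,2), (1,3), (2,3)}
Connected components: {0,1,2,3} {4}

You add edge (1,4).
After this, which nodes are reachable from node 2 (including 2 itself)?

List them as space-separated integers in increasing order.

Answer: 0 1 2 3 4

Derivation:
Before: nodes reachable from 2: {0,1,2,3}
Adding (1,4): merges 2's component with another. Reachability grows.
After: nodes reachable from 2: {0,1,2,3,4}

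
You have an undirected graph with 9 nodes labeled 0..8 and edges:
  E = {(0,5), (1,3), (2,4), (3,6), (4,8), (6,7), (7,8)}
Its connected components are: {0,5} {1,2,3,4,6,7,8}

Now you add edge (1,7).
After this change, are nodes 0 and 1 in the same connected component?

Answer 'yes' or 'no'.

Answer: no

Derivation:
Initial components: {0,5} {1,2,3,4,6,7,8}
Adding edge (1,7): both already in same component {1,2,3,4,6,7,8}. No change.
New components: {0,5} {1,2,3,4,6,7,8}
Are 0 and 1 in the same component? no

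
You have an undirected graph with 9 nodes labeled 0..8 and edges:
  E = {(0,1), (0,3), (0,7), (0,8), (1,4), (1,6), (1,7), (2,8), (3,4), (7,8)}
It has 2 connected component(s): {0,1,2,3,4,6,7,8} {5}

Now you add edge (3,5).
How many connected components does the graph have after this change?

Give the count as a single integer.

Initial component count: 2
Add (3,5): merges two components. Count decreases: 2 -> 1.
New component count: 1

Answer: 1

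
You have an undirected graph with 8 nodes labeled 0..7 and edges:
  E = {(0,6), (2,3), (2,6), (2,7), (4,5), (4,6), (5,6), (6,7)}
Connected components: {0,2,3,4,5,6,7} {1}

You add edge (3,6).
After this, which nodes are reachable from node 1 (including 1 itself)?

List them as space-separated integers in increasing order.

Answer: 1

Derivation:
Before: nodes reachable from 1: {1}
Adding (3,6): both endpoints already in same component. Reachability from 1 unchanged.
After: nodes reachable from 1: {1}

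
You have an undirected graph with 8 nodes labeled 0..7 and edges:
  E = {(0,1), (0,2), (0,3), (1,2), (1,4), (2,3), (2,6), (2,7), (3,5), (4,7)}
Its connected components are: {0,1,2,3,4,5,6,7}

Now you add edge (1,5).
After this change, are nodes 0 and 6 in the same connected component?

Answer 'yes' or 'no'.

Initial components: {0,1,2,3,4,5,6,7}
Adding edge (1,5): both already in same component {0,1,2,3,4,5,6,7}. No change.
New components: {0,1,2,3,4,5,6,7}
Are 0 and 6 in the same component? yes

Answer: yes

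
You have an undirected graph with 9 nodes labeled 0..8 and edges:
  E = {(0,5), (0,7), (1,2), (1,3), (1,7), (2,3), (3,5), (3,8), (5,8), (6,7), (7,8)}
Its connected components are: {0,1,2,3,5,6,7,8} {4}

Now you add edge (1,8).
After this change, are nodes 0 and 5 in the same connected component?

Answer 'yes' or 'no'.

Answer: yes

Derivation:
Initial components: {0,1,2,3,5,6,7,8} {4}
Adding edge (1,8): both already in same component {0,1,2,3,5,6,7,8}. No change.
New components: {0,1,2,3,5,6,7,8} {4}
Are 0 and 5 in the same component? yes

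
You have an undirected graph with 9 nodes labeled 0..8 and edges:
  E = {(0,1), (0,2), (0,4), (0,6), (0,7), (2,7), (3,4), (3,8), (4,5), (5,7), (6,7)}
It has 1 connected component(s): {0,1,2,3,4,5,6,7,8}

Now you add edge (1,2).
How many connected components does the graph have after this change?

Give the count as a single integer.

Answer: 1

Derivation:
Initial component count: 1
Add (1,2): endpoints already in same component. Count unchanged: 1.
New component count: 1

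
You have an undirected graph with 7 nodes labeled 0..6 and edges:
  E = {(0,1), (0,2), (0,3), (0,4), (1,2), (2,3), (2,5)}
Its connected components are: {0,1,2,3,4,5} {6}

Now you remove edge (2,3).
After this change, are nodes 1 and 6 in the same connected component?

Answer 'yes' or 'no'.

Initial components: {0,1,2,3,4,5} {6}
Removing edge (2,3): not a bridge — component count unchanged at 2.
New components: {0,1,2,3,4,5} {6}
Are 1 and 6 in the same component? no

Answer: no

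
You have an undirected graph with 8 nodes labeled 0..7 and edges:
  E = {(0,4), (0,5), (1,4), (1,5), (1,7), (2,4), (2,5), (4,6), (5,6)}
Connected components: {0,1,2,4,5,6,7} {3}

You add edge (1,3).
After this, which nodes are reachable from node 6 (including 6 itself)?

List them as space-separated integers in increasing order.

Before: nodes reachable from 6: {0,1,2,4,5,6,7}
Adding (1,3): merges 6's component with another. Reachability grows.
After: nodes reachable from 6: {0,1,2,3,4,5,6,7}

Answer: 0 1 2 3 4 5 6 7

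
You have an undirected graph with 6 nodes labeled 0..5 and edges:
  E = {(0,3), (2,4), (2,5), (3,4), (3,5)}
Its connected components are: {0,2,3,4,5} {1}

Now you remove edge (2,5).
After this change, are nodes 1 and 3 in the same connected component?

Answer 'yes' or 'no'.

Initial components: {0,2,3,4,5} {1}
Removing edge (2,5): not a bridge — component count unchanged at 2.
New components: {0,2,3,4,5} {1}
Are 1 and 3 in the same component? no

Answer: no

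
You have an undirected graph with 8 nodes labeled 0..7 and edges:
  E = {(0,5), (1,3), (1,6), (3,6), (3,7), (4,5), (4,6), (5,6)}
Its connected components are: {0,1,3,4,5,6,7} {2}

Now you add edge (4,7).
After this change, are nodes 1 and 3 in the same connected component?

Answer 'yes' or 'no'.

Initial components: {0,1,3,4,5,6,7} {2}
Adding edge (4,7): both already in same component {0,1,3,4,5,6,7}. No change.
New components: {0,1,3,4,5,6,7} {2}
Are 1 and 3 in the same component? yes

Answer: yes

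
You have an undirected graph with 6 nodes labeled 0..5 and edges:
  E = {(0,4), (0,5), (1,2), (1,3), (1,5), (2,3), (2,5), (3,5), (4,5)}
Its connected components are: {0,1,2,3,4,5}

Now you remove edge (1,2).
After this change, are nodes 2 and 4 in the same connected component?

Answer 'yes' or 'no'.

Initial components: {0,1,2,3,4,5}
Removing edge (1,2): not a bridge — component count unchanged at 1.
New components: {0,1,2,3,4,5}
Are 2 and 4 in the same component? yes

Answer: yes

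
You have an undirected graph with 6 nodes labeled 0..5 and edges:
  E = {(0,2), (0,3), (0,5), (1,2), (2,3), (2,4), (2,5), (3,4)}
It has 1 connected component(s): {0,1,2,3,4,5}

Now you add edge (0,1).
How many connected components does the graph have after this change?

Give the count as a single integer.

Initial component count: 1
Add (0,1): endpoints already in same component. Count unchanged: 1.
New component count: 1

Answer: 1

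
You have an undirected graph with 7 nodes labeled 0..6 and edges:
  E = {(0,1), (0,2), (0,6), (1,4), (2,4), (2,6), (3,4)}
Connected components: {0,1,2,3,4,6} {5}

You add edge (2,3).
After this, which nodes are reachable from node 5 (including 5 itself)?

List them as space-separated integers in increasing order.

Answer: 5

Derivation:
Before: nodes reachable from 5: {5}
Adding (2,3): both endpoints already in same component. Reachability from 5 unchanged.
After: nodes reachable from 5: {5}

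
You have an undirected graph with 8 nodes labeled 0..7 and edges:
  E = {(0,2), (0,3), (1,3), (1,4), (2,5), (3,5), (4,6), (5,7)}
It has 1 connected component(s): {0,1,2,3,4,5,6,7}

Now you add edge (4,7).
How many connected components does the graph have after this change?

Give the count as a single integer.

Answer: 1

Derivation:
Initial component count: 1
Add (4,7): endpoints already in same component. Count unchanged: 1.
New component count: 1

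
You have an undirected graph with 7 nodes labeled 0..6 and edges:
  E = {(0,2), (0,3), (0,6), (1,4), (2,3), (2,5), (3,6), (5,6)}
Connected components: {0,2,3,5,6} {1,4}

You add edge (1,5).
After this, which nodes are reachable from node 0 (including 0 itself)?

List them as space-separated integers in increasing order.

Answer: 0 1 2 3 4 5 6

Derivation:
Before: nodes reachable from 0: {0,2,3,5,6}
Adding (1,5): merges 0's component with another. Reachability grows.
After: nodes reachable from 0: {0,1,2,3,4,5,6}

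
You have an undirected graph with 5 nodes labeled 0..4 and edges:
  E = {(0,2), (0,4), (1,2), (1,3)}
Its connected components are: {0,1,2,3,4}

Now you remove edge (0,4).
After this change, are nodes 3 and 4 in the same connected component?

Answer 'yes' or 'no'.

Answer: no

Derivation:
Initial components: {0,1,2,3,4}
Removing edge (0,4): it was a bridge — component count 1 -> 2.
New components: {0,1,2,3} {4}
Are 3 and 4 in the same component? no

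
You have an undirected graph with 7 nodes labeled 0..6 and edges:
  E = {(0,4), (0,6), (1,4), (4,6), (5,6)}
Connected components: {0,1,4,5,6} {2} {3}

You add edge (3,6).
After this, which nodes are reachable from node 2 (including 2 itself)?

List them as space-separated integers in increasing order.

Before: nodes reachable from 2: {2}
Adding (3,6): merges two components, but neither contains 2. Reachability from 2 unchanged.
After: nodes reachable from 2: {2}

Answer: 2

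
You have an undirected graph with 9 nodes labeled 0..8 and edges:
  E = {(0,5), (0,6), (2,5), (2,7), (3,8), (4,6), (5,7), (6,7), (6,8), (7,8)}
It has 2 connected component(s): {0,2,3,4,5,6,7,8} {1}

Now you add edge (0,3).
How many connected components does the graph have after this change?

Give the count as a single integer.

Answer: 2

Derivation:
Initial component count: 2
Add (0,3): endpoints already in same component. Count unchanged: 2.
New component count: 2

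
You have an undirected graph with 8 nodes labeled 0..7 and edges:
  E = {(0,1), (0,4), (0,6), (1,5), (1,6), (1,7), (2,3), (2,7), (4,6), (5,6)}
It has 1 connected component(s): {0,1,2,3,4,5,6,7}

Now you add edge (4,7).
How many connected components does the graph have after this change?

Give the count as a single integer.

Answer: 1

Derivation:
Initial component count: 1
Add (4,7): endpoints already in same component. Count unchanged: 1.
New component count: 1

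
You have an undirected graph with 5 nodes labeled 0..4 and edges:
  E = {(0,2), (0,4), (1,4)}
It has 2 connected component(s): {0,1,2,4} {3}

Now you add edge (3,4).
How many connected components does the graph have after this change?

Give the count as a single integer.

Answer: 1

Derivation:
Initial component count: 2
Add (3,4): merges two components. Count decreases: 2 -> 1.
New component count: 1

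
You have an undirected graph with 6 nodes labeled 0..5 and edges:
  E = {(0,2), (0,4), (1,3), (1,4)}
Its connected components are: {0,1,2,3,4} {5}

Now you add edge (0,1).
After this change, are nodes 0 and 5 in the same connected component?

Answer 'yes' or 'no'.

Initial components: {0,1,2,3,4} {5}
Adding edge (0,1): both already in same component {0,1,2,3,4}. No change.
New components: {0,1,2,3,4} {5}
Are 0 and 5 in the same component? no

Answer: no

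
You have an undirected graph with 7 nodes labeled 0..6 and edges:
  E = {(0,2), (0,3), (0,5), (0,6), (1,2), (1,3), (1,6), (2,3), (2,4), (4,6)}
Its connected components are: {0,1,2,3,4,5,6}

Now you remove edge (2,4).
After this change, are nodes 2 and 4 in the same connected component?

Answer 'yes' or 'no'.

Answer: yes

Derivation:
Initial components: {0,1,2,3,4,5,6}
Removing edge (2,4): not a bridge — component count unchanged at 1.
New components: {0,1,2,3,4,5,6}
Are 2 and 4 in the same component? yes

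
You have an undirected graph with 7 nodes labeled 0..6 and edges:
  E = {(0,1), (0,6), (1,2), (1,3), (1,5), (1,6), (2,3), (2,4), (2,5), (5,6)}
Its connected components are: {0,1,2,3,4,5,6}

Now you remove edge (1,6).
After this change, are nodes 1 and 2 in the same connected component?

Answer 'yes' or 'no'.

Answer: yes

Derivation:
Initial components: {0,1,2,3,4,5,6}
Removing edge (1,6): not a bridge — component count unchanged at 1.
New components: {0,1,2,3,4,5,6}
Are 1 and 2 in the same component? yes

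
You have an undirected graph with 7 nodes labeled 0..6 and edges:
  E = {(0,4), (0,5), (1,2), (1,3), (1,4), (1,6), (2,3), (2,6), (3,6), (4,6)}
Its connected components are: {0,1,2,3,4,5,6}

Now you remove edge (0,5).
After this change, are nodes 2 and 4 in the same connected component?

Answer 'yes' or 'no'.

Answer: yes

Derivation:
Initial components: {0,1,2,3,4,5,6}
Removing edge (0,5): it was a bridge — component count 1 -> 2.
New components: {0,1,2,3,4,6} {5}
Are 2 and 4 in the same component? yes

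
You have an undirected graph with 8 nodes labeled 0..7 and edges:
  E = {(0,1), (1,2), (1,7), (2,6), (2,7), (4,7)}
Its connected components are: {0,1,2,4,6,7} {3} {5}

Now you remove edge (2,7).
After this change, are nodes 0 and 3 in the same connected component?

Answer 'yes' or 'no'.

Initial components: {0,1,2,4,6,7} {3} {5}
Removing edge (2,7): not a bridge — component count unchanged at 3.
New components: {0,1,2,4,6,7} {3} {5}
Are 0 and 3 in the same component? no

Answer: no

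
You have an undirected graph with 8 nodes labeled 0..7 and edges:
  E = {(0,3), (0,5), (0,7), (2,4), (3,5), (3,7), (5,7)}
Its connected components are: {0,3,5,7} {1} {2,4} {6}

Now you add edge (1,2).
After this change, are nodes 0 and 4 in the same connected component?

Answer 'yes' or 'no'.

Answer: no

Derivation:
Initial components: {0,3,5,7} {1} {2,4} {6}
Adding edge (1,2): merges {1} and {2,4}.
New components: {0,3,5,7} {1,2,4} {6}
Are 0 and 4 in the same component? no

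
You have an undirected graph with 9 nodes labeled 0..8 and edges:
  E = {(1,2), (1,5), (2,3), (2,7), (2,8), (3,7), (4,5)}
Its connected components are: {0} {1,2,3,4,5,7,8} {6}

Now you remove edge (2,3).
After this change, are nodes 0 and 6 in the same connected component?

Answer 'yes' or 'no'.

Answer: no

Derivation:
Initial components: {0} {1,2,3,4,5,7,8} {6}
Removing edge (2,3): not a bridge — component count unchanged at 3.
New components: {0} {1,2,3,4,5,7,8} {6}
Are 0 and 6 in the same component? no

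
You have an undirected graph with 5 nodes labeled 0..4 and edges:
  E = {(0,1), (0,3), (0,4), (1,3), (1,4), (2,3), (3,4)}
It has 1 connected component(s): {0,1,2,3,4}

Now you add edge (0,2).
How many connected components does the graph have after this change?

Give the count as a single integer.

Answer: 1

Derivation:
Initial component count: 1
Add (0,2): endpoints already in same component. Count unchanged: 1.
New component count: 1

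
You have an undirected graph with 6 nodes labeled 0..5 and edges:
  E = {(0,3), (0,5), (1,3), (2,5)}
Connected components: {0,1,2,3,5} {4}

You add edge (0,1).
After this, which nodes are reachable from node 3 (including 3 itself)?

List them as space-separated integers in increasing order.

Before: nodes reachable from 3: {0,1,2,3,5}
Adding (0,1): both endpoints already in same component. Reachability from 3 unchanged.
After: nodes reachable from 3: {0,1,2,3,5}

Answer: 0 1 2 3 5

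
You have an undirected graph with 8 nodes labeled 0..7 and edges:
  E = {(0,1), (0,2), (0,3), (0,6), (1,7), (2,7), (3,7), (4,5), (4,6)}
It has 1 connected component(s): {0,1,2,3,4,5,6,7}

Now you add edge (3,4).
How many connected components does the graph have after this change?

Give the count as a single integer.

Answer: 1

Derivation:
Initial component count: 1
Add (3,4): endpoints already in same component. Count unchanged: 1.
New component count: 1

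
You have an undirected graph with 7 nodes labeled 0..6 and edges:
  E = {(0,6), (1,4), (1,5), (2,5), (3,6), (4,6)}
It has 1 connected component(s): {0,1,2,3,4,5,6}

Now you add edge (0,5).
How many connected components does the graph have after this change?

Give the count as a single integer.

Answer: 1

Derivation:
Initial component count: 1
Add (0,5): endpoints already in same component. Count unchanged: 1.
New component count: 1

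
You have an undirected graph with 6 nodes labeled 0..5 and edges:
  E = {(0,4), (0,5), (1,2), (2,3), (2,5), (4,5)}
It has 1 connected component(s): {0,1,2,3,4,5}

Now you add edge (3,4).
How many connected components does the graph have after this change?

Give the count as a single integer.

Answer: 1

Derivation:
Initial component count: 1
Add (3,4): endpoints already in same component. Count unchanged: 1.
New component count: 1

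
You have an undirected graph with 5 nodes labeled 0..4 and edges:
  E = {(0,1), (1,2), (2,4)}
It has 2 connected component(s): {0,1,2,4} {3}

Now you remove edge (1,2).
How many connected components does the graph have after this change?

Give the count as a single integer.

Initial component count: 2
Remove (1,2): it was a bridge. Count increases: 2 -> 3.
  After removal, components: {0,1} {2,4} {3}
New component count: 3

Answer: 3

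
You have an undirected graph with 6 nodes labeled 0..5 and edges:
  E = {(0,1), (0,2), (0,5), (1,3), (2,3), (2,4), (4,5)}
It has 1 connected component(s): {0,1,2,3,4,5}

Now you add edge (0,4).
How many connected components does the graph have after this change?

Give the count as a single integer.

Answer: 1

Derivation:
Initial component count: 1
Add (0,4): endpoints already in same component. Count unchanged: 1.
New component count: 1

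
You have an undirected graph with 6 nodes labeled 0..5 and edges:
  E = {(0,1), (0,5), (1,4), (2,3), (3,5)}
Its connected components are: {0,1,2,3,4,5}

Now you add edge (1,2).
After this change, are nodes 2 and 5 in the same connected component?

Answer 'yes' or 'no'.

Initial components: {0,1,2,3,4,5}
Adding edge (1,2): both already in same component {0,1,2,3,4,5}. No change.
New components: {0,1,2,3,4,5}
Are 2 and 5 in the same component? yes

Answer: yes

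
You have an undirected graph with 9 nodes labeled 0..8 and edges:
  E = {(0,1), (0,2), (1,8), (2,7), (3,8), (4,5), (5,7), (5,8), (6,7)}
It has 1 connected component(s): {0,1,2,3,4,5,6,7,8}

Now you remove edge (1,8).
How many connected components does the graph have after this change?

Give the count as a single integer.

Initial component count: 1
Remove (1,8): not a bridge. Count unchanged: 1.
  After removal, components: {0,1,2,3,4,5,6,7,8}
New component count: 1

Answer: 1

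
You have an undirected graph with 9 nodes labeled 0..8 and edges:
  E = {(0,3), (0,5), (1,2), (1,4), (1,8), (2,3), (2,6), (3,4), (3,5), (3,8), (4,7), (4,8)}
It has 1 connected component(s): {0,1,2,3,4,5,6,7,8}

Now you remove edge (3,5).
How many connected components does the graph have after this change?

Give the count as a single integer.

Initial component count: 1
Remove (3,5): not a bridge. Count unchanged: 1.
  After removal, components: {0,1,2,3,4,5,6,7,8}
New component count: 1

Answer: 1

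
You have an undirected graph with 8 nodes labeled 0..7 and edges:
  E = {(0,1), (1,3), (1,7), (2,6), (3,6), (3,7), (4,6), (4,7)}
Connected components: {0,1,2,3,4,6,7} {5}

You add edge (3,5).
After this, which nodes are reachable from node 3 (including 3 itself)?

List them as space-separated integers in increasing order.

Answer: 0 1 2 3 4 5 6 7

Derivation:
Before: nodes reachable from 3: {0,1,2,3,4,6,7}
Adding (3,5): merges 3's component with another. Reachability grows.
After: nodes reachable from 3: {0,1,2,3,4,5,6,7}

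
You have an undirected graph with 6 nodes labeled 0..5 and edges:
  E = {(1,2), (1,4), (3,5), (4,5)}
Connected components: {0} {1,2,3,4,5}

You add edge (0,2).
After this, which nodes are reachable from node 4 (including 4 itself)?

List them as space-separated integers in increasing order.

Answer: 0 1 2 3 4 5

Derivation:
Before: nodes reachable from 4: {1,2,3,4,5}
Adding (0,2): merges 4's component with another. Reachability grows.
After: nodes reachable from 4: {0,1,2,3,4,5}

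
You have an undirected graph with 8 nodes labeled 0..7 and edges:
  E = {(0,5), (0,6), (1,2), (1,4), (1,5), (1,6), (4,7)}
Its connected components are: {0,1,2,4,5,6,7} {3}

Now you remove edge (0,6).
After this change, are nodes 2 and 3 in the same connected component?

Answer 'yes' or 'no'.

Initial components: {0,1,2,4,5,6,7} {3}
Removing edge (0,6): not a bridge — component count unchanged at 2.
New components: {0,1,2,4,5,6,7} {3}
Are 2 and 3 in the same component? no

Answer: no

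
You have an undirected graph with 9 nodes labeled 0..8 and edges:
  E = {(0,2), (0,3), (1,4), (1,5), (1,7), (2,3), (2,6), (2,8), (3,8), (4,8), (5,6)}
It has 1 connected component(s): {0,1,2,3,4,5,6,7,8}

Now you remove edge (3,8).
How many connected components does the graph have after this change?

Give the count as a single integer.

Initial component count: 1
Remove (3,8): not a bridge. Count unchanged: 1.
  After removal, components: {0,1,2,3,4,5,6,7,8}
New component count: 1

Answer: 1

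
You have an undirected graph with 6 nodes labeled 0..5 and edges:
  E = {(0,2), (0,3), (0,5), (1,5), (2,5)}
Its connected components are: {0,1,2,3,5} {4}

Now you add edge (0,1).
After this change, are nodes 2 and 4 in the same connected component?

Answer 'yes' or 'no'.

Initial components: {0,1,2,3,5} {4}
Adding edge (0,1): both already in same component {0,1,2,3,5}. No change.
New components: {0,1,2,3,5} {4}
Are 2 and 4 in the same component? no

Answer: no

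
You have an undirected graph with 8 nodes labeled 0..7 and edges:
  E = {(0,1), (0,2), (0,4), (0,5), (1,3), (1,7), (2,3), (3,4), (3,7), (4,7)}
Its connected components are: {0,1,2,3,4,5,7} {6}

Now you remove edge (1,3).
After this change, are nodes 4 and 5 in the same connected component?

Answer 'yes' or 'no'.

Answer: yes

Derivation:
Initial components: {0,1,2,3,4,5,7} {6}
Removing edge (1,3): not a bridge — component count unchanged at 2.
New components: {0,1,2,3,4,5,7} {6}
Are 4 and 5 in the same component? yes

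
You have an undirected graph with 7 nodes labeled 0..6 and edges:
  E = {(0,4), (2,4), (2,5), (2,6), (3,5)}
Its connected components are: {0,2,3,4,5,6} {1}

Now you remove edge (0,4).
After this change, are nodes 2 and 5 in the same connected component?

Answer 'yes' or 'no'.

Initial components: {0,2,3,4,5,6} {1}
Removing edge (0,4): it was a bridge — component count 2 -> 3.
New components: {0} {1} {2,3,4,5,6}
Are 2 and 5 in the same component? yes

Answer: yes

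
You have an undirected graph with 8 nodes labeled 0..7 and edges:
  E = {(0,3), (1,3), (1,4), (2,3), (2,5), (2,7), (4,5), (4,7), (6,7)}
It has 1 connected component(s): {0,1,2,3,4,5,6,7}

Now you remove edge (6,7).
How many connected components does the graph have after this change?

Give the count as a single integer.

Initial component count: 1
Remove (6,7): it was a bridge. Count increases: 1 -> 2.
  After removal, components: {0,1,2,3,4,5,7} {6}
New component count: 2

Answer: 2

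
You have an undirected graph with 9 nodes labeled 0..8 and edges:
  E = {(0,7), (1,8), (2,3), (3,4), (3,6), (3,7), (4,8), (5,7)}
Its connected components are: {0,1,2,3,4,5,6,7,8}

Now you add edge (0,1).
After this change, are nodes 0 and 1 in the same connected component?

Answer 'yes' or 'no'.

Answer: yes

Derivation:
Initial components: {0,1,2,3,4,5,6,7,8}
Adding edge (0,1): both already in same component {0,1,2,3,4,5,6,7,8}. No change.
New components: {0,1,2,3,4,5,6,7,8}
Are 0 and 1 in the same component? yes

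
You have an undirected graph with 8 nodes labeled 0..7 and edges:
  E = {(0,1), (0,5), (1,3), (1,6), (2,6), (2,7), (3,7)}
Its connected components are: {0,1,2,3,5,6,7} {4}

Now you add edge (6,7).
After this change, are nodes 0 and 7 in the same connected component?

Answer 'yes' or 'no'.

Initial components: {0,1,2,3,5,6,7} {4}
Adding edge (6,7): both already in same component {0,1,2,3,5,6,7}. No change.
New components: {0,1,2,3,5,6,7} {4}
Are 0 and 7 in the same component? yes

Answer: yes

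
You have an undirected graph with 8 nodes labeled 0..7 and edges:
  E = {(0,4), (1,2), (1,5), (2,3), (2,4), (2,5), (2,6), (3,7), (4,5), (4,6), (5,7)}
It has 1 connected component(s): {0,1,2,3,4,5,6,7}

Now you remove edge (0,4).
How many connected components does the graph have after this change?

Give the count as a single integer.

Initial component count: 1
Remove (0,4): it was a bridge. Count increases: 1 -> 2.
  After removal, components: {0} {1,2,3,4,5,6,7}
New component count: 2

Answer: 2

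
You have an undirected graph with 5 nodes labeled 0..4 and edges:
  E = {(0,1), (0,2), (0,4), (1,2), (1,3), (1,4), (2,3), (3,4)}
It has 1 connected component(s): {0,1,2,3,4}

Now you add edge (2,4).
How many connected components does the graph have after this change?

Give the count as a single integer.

Answer: 1

Derivation:
Initial component count: 1
Add (2,4): endpoints already in same component. Count unchanged: 1.
New component count: 1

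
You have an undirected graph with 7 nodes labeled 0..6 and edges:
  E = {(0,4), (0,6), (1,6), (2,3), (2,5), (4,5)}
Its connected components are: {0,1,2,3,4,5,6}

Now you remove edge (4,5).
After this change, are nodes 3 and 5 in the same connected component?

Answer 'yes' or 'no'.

Initial components: {0,1,2,3,4,5,6}
Removing edge (4,5): it was a bridge — component count 1 -> 2.
New components: {0,1,4,6} {2,3,5}
Are 3 and 5 in the same component? yes

Answer: yes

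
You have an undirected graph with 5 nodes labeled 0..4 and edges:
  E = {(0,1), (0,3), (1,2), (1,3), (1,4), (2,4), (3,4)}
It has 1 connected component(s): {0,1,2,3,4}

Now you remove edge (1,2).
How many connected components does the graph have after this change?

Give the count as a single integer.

Answer: 1

Derivation:
Initial component count: 1
Remove (1,2): not a bridge. Count unchanged: 1.
  After removal, components: {0,1,2,3,4}
New component count: 1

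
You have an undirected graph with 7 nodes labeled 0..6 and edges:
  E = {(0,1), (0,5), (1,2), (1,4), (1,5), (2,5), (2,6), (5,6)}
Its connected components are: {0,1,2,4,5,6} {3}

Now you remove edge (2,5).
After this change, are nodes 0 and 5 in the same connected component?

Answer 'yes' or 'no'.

Answer: yes

Derivation:
Initial components: {0,1,2,4,5,6} {3}
Removing edge (2,5): not a bridge — component count unchanged at 2.
New components: {0,1,2,4,5,6} {3}
Are 0 and 5 in the same component? yes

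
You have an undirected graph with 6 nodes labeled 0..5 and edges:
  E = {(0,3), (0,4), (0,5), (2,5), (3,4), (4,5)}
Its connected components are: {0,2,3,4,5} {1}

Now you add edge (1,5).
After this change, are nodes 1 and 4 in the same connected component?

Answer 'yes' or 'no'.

Answer: yes

Derivation:
Initial components: {0,2,3,4,5} {1}
Adding edge (1,5): merges {1} and {0,2,3,4,5}.
New components: {0,1,2,3,4,5}
Are 1 and 4 in the same component? yes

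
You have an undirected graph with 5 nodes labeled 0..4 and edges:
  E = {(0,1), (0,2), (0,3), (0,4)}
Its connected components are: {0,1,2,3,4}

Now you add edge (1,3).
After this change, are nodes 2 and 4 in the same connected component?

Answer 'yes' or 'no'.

Answer: yes

Derivation:
Initial components: {0,1,2,3,4}
Adding edge (1,3): both already in same component {0,1,2,3,4}. No change.
New components: {0,1,2,3,4}
Are 2 and 4 in the same component? yes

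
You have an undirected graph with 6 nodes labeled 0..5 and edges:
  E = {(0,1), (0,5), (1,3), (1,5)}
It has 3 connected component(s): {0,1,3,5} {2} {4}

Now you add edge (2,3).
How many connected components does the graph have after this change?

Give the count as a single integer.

Initial component count: 3
Add (2,3): merges two components. Count decreases: 3 -> 2.
New component count: 2

Answer: 2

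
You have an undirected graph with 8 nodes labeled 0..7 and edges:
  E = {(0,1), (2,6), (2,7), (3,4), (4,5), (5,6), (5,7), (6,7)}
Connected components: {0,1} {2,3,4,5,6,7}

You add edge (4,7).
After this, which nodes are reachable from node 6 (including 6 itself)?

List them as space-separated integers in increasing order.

Answer: 2 3 4 5 6 7

Derivation:
Before: nodes reachable from 6: {2,3,4,5,6,7}
Adding (4,7): both endpoints already in same component. Reachability from 6 unchanged.
After: nodes reachable from 6: {2,3,4,5,6,7}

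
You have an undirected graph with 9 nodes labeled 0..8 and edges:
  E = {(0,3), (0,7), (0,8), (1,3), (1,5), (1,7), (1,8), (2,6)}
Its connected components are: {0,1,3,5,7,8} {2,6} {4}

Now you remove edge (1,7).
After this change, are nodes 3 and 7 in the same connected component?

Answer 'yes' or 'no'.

Initial components: {0,1,3,5,7,8} {2,6} {4}
Removing edge (1,7): not a bridge — component count unchanged at 3.
New components: {0,1,3,5,7,8} {2,6} {4}
Are 3 and 7 in the same component? yes

Answer: yes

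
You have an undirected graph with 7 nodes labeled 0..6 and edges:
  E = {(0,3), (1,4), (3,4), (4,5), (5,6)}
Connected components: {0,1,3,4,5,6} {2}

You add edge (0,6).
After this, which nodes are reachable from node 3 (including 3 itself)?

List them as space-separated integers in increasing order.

Before: nodes reachable from 3: {0,1,3,4,5,6}
Adding (0,6): both endpoints already in same component. Reachability from 3 unchanged.
After: nodes reachable from 3: {0,1,3,4,5,6}

Answer: 0 1 3 4 5 6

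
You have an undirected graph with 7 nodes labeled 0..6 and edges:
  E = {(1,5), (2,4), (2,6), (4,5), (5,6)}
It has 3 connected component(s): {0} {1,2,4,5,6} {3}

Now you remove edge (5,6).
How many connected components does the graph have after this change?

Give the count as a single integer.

Answer: 3

Derivation:
Initial component count: 3
Remove (5,6): not a bridge. Count unchanged: 3.
  After removal, components: {0} {1,2,4,5,6} {3}
New component count: 3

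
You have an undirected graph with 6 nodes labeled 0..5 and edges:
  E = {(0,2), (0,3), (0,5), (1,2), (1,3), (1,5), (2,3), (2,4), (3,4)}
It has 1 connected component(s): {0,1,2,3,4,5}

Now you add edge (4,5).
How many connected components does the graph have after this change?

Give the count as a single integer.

Initial component count: 1
Add (4,5): endpoints already in same component. Count unchanged: 1.
New component count: 1

Answer: 1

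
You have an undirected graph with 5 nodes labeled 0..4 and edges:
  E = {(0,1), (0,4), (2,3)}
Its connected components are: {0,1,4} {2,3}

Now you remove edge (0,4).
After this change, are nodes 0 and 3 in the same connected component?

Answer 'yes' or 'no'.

Answer: no

Derivation:
Initial components: {0,1,4} {2,3}
Removing edge (0,4): it was a bridge — component count 2 -> 3.
New components: {0,1} {2,3} {4}
Are 0 and 3 in the same component? no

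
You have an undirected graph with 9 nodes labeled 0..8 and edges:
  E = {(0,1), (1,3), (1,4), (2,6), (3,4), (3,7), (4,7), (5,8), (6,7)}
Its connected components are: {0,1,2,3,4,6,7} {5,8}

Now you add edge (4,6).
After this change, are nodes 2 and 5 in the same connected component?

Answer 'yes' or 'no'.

Initial components: {0,1,2,3,4,6,7} {5,8}
Adding edge (4,6): both already in same component {0,1,2,3,4,6,7}. No change.
New components: {0,1,2,3,4,6,7} {5,8}
Are 2 and 5 in the same component? no

Answer: no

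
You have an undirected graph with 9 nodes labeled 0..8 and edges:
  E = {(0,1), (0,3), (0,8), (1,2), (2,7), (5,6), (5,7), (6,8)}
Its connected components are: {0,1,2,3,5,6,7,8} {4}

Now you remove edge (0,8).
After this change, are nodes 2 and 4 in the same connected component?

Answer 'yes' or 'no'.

Answer: no

Derivation:
Initial components: {0,1,2,3,5,6,7,8} {4}
Removing edge (0,8): not a bridge — component count unchanged at 2.
New components: {0,1,2,3,5,6,7,8} {4}
Are 2 and 4 in the same component? no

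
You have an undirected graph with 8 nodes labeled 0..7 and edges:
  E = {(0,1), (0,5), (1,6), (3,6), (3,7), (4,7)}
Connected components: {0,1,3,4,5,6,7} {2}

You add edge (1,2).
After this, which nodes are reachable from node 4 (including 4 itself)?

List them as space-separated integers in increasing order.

Answer: 0 1 2 3 4 5 6 7

Derivation:
Before: nodes reachable from 4: {0,1,3,4,5,6,7}
Adding (1,2): merges 4's component with another. Reachability grows.
After: nodes reachable from 4: {0,1,2,3,4,5,6,7}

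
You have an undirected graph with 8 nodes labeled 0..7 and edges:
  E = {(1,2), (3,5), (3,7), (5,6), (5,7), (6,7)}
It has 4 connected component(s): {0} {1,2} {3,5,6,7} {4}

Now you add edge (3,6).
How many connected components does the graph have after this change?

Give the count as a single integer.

Initial component count: 4
Add (3,6): endpoints already in same component. Count unchanged: 4.
New component count: 4

Answer: 4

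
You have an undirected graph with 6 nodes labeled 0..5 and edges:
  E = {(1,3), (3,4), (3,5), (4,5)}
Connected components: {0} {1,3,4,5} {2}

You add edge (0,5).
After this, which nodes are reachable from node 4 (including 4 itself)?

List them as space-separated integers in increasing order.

Answer: 0 1 3 4 5

Derivation:
Before: nodes reachable from 4: {1,3,4,5}
Adding (0,5): merges 4's component with another. Reachability grows.
After: nodes reachable from 4: {0,1,3,4,5}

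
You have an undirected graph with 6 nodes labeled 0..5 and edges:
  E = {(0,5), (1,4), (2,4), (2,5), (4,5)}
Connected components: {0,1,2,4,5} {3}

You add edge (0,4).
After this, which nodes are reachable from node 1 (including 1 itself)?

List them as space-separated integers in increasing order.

Before: nodes reachable from 1: {0,1,2,4,5}
Adding (0,4): both endpoints already in same component. Reachability from 1 unchanged.
After: nodes reachable from 1: {0,1,2,4,5}

Answer: 0 1 2 4 5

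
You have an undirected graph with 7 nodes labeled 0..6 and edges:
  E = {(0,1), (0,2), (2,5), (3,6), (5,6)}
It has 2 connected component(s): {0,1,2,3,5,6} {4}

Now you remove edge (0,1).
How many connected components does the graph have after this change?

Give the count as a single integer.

Initial component count: 2
Remove (0,1): it was a bridge. Count increases: 2 -> 3.
  After removal, components: {0,2,3,5,6} {1} {4}
New component count: 3

Answer: 3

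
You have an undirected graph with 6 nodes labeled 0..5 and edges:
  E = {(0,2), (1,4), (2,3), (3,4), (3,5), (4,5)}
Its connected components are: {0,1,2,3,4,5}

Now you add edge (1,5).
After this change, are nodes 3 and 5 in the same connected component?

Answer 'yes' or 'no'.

Answer: yes

Derivation:
Initial components: {0,1,2,3,4,5}
Adding edge (1,5): both already in same component {0,1,2,3,4,5}. No change.
New components: {0,1,2,3,4,5}
Are 3 and 5 in the same component? yes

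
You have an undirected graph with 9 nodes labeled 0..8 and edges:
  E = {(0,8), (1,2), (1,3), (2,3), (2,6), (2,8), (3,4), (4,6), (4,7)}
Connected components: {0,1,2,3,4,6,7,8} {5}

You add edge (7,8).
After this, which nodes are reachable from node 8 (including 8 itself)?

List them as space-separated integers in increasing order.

Before: nodes reachable from 8: {0,1,2,3,4,6,7,8}
Adding (7,8): both endpoints already in same component. Reachability from 8 unchanged.
After: nodes reachable from 8: {0,1,2,3,4,6,7,8}

Answer: 0 1 2 3 4 6 7 8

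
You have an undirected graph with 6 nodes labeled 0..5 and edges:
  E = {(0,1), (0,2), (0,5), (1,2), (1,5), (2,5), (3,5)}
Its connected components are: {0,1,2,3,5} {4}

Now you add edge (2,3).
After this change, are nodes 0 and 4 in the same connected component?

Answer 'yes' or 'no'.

Answer: no

Derivation:
Initial components: {0,1,2,3,5} {4}
Adding edge (2,3): both already in same component {0,1,2,3,5}. No change.
New components: {0,1,2,3,5} {4}
Are 0 and 4 in the same component? no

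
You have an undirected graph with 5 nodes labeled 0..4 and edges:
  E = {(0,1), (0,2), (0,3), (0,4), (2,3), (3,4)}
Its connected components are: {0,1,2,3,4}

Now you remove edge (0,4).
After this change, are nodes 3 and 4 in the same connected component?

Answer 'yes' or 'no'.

Initial components: {0,1,2,3,4}
Removing edge (0,4): not a bridge — component count unchanged at 1.
New components: {0,1,2,3,4}
Are 3 and 4 in the same component? yes

Answer: yes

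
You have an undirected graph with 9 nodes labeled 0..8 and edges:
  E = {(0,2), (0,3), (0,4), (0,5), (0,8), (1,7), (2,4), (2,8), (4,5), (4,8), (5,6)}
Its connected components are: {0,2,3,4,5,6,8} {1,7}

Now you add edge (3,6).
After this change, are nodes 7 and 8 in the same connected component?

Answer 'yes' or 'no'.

Initial components: {0,2,3,4,5,6,8} {1,7}
Adding edge (3,6): both already in same component {0,2,3,4,5,6,8}. No change.
New components: {0,2,3,4,5,6,8} {1,7}
Are 7 and 8 in the same component? no

Answer: no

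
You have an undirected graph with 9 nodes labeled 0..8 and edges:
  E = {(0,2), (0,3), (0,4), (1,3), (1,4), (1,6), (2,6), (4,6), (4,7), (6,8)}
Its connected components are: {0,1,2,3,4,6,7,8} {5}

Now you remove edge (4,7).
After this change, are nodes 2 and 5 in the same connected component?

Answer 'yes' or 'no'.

Initial components: {0,1,2,3,4,6,7,8} {5}
Removing edge (4,7): it was a bridge — component count 2 -> 3.
New components: {0,1,2,3,4,6,8} {5} {7}
Are 2 and 5 in the same component? no

Answer: no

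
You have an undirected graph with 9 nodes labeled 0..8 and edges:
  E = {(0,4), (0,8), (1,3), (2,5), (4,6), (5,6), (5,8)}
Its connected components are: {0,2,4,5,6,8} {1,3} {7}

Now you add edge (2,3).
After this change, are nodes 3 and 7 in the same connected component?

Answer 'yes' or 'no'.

Initial components: {0,2,4,5,6,8} {1,3} {7}
Adding edge (2,3): merges {0,2,4,5,6,8} and {1,3}.
New components: {0,1,2,3,4,5,6,8} {7}
Are 3 and 7 in the same component? no

Answer: no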